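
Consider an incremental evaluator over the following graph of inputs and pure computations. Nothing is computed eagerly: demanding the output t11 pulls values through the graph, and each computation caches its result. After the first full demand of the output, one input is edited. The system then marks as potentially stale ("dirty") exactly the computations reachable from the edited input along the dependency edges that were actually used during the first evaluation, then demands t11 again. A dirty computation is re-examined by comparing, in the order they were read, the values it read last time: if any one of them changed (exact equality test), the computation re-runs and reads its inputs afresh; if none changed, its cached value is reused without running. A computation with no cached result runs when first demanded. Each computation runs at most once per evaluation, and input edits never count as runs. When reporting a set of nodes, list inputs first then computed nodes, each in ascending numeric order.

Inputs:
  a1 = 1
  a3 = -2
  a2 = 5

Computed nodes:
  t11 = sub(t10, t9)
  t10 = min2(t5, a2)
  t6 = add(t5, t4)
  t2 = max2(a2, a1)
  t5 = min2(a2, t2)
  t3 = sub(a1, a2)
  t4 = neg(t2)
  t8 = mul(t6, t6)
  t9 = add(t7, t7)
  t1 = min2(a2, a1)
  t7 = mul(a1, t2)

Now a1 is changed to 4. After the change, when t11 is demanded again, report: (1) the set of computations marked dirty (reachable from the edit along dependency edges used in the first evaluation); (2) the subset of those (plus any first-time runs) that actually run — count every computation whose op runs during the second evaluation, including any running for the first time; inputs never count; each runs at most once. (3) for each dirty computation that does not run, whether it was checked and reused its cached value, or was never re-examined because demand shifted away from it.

Dirty set: t2, t5, t7, t9, t10, t11.
Run set: t2, t7, t9, t11 (4 run).
Re-examined without running (cache reused): t5, t10.
The important point: at t5 every value read last time is unchanged, so the dirty flag clears without a run.

Initial pass — values computed on the first demand:
  t2 = max2(5, 1) = 5
  t5 = min2(5, 5) = 5
  t7 = mul(1, 5) = 5
  t9 = add(5, 5) = 10
  t10 = min2(5, 5) = 5
  t11 = sub(5, 10) = -5

Second demand — change propagation:
  t2: re-runs because a1 1->4; new result 5 (unchanged).
  t5: re-examined; everything it read last time is the same (a2 unchanged, t2 unchanged) — cache 5 kept, no run.
  t7: re-runs because a1 1->4; new result 20.
  t9: re-runs because t7 5->20; t7 5->20; new result 40.
  t10: re-examined; everything it read last time is the same (t5 unchanged, a2 unchanged) — cache 5 kept, no run.
  t11: re-runs because t9 10->40; new result -35.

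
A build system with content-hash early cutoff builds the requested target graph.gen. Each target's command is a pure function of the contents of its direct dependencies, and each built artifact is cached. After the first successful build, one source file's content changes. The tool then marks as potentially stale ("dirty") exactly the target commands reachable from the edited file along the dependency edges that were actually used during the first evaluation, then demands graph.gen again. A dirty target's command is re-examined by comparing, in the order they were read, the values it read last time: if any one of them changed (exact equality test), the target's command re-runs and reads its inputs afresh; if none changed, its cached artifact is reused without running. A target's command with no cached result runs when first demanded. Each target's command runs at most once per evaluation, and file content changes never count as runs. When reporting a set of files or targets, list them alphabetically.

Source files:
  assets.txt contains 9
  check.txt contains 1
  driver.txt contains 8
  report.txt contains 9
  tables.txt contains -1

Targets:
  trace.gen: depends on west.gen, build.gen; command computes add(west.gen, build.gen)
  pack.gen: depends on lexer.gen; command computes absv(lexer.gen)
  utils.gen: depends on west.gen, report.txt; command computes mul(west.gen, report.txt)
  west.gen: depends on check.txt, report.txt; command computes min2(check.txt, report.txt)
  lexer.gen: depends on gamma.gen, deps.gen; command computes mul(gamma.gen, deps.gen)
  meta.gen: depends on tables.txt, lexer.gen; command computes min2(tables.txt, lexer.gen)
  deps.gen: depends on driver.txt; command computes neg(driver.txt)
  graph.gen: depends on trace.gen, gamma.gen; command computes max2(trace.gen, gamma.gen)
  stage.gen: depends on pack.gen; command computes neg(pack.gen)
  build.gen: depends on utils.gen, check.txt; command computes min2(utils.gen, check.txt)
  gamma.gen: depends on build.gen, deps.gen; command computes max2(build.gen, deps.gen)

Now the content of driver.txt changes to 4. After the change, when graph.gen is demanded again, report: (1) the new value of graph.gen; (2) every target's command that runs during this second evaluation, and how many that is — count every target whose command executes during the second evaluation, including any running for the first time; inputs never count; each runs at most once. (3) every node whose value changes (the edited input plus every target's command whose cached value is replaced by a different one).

First evaluation (everything demanded from the output):
  deps.gen = neg(8) = -8
  west.gen = min2(1, 9) = 1
  utils.gen = mul(1, 9) = 9
  build.gen = min2(9, 1) = 1
  gamma.gen = max2(1, -8) = 1
  trace.gen = add(1, 1) = 2
  graph.gen = max2(2, 1) = 2

Propagation after the edit:
  deps.gen: runs — driver.txt 8->4; result -4.
  gamma.gen: runs — deps.gen -8->-4; result 1 (same value as before).
  graph.gen: checked — values it read are unchanged (trace.gen unchanged, gamma.gen unchanged); reused cached 2 without running.

Key observation: the change is absorbed at gamma.gen — it re-runs but produces the same value, and the output's value is unchanged.

New value of graph.gen: 2.
Target commands that run: deps.gen, gamma.gen — 2 in total.
Values that change: deps.gen, driver.txt.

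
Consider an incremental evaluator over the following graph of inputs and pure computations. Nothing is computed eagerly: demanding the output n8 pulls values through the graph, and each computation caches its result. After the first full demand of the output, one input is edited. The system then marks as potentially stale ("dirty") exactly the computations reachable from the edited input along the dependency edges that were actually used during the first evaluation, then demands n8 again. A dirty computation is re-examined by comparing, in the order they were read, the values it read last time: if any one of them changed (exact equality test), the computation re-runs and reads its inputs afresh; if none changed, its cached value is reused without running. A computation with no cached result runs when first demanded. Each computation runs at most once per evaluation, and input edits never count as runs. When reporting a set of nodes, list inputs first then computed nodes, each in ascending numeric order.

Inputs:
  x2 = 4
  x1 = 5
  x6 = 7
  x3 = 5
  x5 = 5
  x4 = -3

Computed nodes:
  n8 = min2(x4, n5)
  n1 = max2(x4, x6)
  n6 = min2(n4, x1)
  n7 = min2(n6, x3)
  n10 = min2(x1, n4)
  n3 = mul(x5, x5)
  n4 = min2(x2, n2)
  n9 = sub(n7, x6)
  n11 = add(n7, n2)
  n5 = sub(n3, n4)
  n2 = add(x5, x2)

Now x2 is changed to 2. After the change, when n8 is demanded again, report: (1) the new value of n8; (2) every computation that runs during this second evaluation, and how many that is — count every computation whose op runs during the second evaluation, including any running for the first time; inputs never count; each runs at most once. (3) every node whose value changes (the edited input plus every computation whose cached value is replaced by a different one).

Initial pass — values computed on the first demand:
  n2 = add(5, 4) = 9
  n3 = mul(5, 5) = 25
  n4 = min2(4, 9) = 4
  n5 = sub(25, 4) = 21
  n8 = min2(-3, 21) = -3

Second demand — change propagation:
  n2: re-runs because x2 4->2; new result 7.
  n4: re-runs because x2 4->2; n2 9->7; new result 2.
  n5: re-runs because n4 4->2; new result 23.
  n8: re-runs because n5 21->23; new result -3 (unchanged).

n8 now evaluates to -3.
Run set: n2, n4, n5, n8 (4 run).
Changed values: x2, n2, n4, n5.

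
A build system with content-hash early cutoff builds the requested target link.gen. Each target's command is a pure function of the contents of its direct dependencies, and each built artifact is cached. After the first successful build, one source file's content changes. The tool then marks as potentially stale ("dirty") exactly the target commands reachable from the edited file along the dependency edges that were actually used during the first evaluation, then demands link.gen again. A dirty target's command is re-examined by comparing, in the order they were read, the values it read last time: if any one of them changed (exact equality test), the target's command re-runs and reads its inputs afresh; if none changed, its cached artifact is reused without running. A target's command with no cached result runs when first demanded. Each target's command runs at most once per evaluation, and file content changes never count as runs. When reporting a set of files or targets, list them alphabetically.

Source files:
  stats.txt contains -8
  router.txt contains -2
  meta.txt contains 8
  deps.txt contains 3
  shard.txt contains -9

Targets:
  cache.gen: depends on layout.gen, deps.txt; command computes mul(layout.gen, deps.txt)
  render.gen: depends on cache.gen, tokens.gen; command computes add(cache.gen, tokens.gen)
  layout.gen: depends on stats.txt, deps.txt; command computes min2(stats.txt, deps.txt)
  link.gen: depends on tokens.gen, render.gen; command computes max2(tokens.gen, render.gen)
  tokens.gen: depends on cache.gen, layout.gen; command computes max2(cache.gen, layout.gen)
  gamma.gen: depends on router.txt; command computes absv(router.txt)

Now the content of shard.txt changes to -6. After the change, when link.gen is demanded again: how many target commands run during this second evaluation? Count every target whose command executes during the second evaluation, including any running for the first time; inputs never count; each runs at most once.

Target commands that run: none — 0 in total.
Key observation: shard.txt is never demanded by the output, so the edit triggers no recomputation at all.

First evaluation (everything demanded from the output):
  layout.gen = min2(-8, 3) = -8
  cache.gen = mul(-8, 3) = -24
  tokens.gen = max2(-24, -8) = -8
  render.gen = add(-24, -8) = -32
  link.gen = max2(-8, -32) = -8

Propagation after the edit:
  shard.txt feeds no computation that the output demands — nothing is marked dirty and nothing runs.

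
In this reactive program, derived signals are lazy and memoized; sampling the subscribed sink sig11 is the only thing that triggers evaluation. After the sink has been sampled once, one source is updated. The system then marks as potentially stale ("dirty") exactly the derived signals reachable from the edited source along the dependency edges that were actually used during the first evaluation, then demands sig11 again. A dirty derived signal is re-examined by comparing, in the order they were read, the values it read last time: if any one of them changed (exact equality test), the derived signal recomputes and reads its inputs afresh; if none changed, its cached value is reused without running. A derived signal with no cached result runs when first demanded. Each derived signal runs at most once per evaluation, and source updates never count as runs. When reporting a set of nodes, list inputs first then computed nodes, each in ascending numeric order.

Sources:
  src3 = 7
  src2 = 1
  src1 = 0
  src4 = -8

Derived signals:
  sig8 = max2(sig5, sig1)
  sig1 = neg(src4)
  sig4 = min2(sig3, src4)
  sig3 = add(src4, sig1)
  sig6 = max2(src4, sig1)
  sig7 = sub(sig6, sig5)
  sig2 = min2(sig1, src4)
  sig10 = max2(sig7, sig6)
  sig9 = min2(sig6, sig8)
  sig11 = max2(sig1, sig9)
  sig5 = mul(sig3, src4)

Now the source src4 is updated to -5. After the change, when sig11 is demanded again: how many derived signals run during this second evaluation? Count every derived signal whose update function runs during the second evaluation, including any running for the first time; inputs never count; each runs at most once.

First demand of the output computes:
  sig1 = neg(-8) = 8
  sig3 = add(-8, 8) = 0
  sig5 = mul(0, -8) = 0
  sig6 = max2(-8, 8) = 8
  sig8 = max2(0, 8) = 8
  sig9 = min2(8, 8) = 8
  sig11 = max2(8, 8) = 8

After the edit, cleaning proceeds:
  sig1: a read changed (src4 -8->-5) — executes, giving 5.
  sig3: a read changed (src4 -8->-5; sig1 8->5) — executes, giving 0 — identical to its old value.
  sig5: a read changed (src4 -8->-5) — executes, giving 0 — identical to its old value.
  sig6: a read changed (src4 -8->-5; sig1 8->5) — executes, giving 5.
  sig8: a read changed (sig1 8->5) — executes, giving 5.
  sig9: a read changed (sig6 8->5; sig8 8->5) — executes, giving 5.
  sig11: a read changed (sig1 8->5; sig9 8->5) — executes, giving 5.

7 derived signals run: sig1, sig3, sig5, sig6, sig8, sig9, sig11.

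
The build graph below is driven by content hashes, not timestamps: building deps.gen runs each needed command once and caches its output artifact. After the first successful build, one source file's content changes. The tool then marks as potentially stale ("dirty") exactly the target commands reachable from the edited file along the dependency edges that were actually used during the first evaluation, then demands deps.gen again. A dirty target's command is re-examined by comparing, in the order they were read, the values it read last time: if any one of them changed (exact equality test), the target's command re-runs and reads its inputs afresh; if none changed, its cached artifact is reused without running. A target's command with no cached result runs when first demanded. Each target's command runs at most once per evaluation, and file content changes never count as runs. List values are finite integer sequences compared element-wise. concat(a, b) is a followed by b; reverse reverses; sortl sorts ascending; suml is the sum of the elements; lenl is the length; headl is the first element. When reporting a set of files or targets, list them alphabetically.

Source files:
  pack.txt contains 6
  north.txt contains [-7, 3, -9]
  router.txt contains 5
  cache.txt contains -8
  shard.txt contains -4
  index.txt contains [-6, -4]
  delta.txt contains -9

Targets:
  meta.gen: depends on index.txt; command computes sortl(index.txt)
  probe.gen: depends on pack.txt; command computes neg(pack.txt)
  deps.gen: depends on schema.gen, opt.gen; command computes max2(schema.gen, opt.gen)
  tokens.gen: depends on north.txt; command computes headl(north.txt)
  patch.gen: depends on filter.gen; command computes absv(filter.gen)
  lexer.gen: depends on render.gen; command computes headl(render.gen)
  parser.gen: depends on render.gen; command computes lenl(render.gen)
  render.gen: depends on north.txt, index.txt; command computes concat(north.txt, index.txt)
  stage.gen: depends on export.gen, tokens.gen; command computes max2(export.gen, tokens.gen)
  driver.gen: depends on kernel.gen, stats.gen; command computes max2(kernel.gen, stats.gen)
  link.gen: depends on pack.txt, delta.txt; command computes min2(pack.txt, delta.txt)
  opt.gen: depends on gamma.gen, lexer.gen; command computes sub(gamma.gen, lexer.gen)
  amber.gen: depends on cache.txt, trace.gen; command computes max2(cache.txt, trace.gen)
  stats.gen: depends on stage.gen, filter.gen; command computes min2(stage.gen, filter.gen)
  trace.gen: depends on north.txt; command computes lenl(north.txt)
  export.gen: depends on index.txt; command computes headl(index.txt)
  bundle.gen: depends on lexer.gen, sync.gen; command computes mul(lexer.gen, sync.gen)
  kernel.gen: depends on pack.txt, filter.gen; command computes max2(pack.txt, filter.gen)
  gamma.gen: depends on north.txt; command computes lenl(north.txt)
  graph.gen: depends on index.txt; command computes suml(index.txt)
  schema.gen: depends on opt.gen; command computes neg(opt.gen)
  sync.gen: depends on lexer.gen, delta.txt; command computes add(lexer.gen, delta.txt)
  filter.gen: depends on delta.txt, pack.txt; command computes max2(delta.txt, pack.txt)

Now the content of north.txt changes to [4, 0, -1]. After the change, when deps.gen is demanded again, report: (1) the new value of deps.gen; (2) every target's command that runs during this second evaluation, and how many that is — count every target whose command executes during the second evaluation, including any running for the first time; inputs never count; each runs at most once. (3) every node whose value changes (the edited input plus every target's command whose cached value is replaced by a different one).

Initial pass — values computed on the first demand:
  gamma.gen = lenl([-7, 3, -9]) = 3
  render.gen = concat([-7, 3, -9], [-6, -4]) = [-7, 3, -9, -6, -4]
  lexer.gen = headl([-7, 3, -9, -6, -4]) = -7
  opt.gen = sub(3, -7) = 10
  schema.gen = neg(10) = -10
  deps.gen = max2(-10, 10) = 10

Second demand — change propagation:
  gamma.gen: re-runs because north.txt [-7, 3, -9]->[4, 0, -1]; new result 3 (unchanged).
  render.gen: re-runs because north.txt [-7, 3, -9]->[4, 0, -1]; new result [4, 0, -1, -6, -4].
  lexer.gen: re-runs because render.gen [-7, 3, -9, -6, -4]->[4, 0, -1, -6, -4]; new result 4.
  opt.gen: re-runs because lexer.gen -7->4; new result -1.
  schema.gen: re-runs because opt.gen 10->-1; new result 1.
  deps.gen: re-runs because schema.gen -10->1; opt.gen 10->-1; new result 1.

deps.gen now evaluates to 1.
Run set: deps.gen, gamma.gen, lexer.gen, opt.gen, render.gen, schema.gen (6 run).
Changed values: deps.gen, lexer.gen, north.txt, opt.gen, render.gen, schema.gen.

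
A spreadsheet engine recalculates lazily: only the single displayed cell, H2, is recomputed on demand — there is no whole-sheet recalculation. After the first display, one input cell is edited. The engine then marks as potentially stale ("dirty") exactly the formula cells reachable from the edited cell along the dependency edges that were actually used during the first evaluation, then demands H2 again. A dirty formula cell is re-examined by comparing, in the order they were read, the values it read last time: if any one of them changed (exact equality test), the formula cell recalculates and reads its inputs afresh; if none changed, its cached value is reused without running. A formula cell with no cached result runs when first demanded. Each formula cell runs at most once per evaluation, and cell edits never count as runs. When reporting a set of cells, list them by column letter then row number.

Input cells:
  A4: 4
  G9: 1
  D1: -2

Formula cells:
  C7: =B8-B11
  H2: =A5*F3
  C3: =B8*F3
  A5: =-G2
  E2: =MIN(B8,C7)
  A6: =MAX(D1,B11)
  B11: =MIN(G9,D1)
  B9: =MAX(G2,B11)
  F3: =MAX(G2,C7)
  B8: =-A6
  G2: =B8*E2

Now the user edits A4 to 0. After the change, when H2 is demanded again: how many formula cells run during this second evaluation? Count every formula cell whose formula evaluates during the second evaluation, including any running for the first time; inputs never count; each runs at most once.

First evaluation (everything demanded from the output):
  B11 = MIN(1, -2) = -2
  A6 = MAX(-2, -2) = -2
  B8 = -(-2) = 2
  C7 = 2 - -2 = 4
  E2 = MIN(2, 4) = 2
  G2 = 2 * 2 = 4
  A5 = -(4) = -4
  F3 = MAX(4, 4) = 4
  H2 = -4 * 4 = -16

Propagation after the edit:
  A4 feeds no computation that the output demands — nothing is marked dirty and nothing runs.

Key observation: A4 is never demanded by the output, so the edit triggers no recomputation at all.

Formula cells that run: none — 0 in total.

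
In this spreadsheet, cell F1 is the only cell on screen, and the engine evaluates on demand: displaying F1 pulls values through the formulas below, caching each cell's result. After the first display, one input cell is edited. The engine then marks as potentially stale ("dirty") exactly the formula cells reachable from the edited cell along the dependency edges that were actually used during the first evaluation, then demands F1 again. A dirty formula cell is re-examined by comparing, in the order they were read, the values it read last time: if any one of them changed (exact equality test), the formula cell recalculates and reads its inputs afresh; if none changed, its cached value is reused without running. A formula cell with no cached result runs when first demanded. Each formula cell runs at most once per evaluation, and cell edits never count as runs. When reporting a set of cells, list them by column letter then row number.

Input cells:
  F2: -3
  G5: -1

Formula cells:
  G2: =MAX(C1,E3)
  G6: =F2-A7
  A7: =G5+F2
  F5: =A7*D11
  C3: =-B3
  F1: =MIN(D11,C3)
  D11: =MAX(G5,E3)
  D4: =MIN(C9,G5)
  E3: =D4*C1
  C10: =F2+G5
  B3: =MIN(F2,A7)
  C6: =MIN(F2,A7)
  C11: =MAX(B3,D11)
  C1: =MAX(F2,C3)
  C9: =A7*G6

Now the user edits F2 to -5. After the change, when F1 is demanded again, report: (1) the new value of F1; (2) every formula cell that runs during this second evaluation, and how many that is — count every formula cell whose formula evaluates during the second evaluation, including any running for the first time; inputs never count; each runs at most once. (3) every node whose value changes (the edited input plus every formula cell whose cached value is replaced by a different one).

F1 now evaluates to -1.
Run set: A7, B3, C1, C3, C9, D4, D11, E3, F1, G6 (10 run).
Changed values: A7, B3, C1, C3, C9, D4, E3, F2.

Initial pass — values computed on the first demand:
  A7 = -1 + -3 = -4
  B3 = MIN(-3, -4) = -4
  C3 = -(-4) = 4
  C1 = MAX(-3, 4) = 4
  G6 = -3 - -4 = 1
  C9 = -4 * 1 = -4
  D4 = MIN(-4, -1) = -4
  E3 = -4 * 4 = -16
  D11 = MAX(-1, -16) = -1
  F1 = MIN(-1, 4) = -1

Second demand — change propagation:
  A7: re-runs because F2 -3->-5; new result -6.
  B3: re-runs because F2 -3->-5; A7 -4->-6; new result -6.
  C3: re-runs because B3 -4->-6; new result 6.
  C1: re-runs because F2 -3->-5; C3 4->6; new result 6.
  G6: re-runs because F2 -3->-5; A7 -4->-6; new result 1 (unchanged).
  C9: re-runs because A7 -4->-6; new result -6.
  D4: re-runs because C9 -4->-6; new result -6.
  E3: re-runs because D4 -4->-6; C1 4->6; new result -36.
  D11: re-runs because E3 -16->-36; new result -1 (unchanged).
  F1: re-runs because C3 4->6; new result -1 (unchanged).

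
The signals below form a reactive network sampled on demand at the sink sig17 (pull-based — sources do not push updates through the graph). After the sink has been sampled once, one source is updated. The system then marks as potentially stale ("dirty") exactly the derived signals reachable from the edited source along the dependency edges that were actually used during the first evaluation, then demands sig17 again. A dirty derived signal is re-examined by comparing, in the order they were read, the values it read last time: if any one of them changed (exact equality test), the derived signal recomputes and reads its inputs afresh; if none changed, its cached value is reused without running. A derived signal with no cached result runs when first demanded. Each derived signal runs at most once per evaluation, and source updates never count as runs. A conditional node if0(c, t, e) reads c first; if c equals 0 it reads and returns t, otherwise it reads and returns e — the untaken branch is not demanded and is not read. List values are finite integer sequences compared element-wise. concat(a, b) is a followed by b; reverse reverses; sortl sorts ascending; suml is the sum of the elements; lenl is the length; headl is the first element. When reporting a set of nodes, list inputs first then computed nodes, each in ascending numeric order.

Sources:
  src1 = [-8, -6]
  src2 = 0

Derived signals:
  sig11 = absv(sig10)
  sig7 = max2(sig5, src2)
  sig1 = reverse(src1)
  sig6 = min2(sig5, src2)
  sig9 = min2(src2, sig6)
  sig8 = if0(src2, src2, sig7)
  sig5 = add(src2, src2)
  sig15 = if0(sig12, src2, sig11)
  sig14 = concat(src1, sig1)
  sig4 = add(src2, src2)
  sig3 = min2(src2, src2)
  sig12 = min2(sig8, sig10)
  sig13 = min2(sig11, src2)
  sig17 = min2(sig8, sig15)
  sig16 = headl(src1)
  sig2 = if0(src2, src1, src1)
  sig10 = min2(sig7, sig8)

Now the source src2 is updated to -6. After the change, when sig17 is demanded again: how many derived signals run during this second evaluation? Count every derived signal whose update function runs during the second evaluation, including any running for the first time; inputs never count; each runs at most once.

Run set: sig5, sig7, sig8, sig10, sig11, sig12, sig15, sig17 (8 run).
The important point: the flipped condition pulls in fresh nodes; sig11 runs for the first time.

Initial pass — values computed on the first demand:
  sig5 = add(0, 0) = 0
  sig7 = max2(0, 0) = 0
  sig8 = if0(src2=0 -> then branch src2) = 0
  sig10 = min2(0, 0) = 0
  sig12 = min2(0, 0) = 0
  sig15 = if0(sig12=0 -> then branch src2) = 0
  sig17 = min2(0, 0) = 0

Second demand — change propagation:
  sig5: re-runs because src2 0->-6; src2 0->-6; new result -12.
  sig7: re-runs because sig5 0->-12; src2 0->-6; new result -6.
  sig8: re-runs because src2 0->-6; src2 0->-6; new result -6.
  sig10: re-runs because sig7 0->-6; sig8 0->-6; new result -6.
  sig11: newly demanded (no cache) — executes and yields 6.
  sig12: re-runs because sig8 0->-6; sig10 0->-6; new result -6.
  sig15: re-runs because sig12 0->-6; src2 0->-6; new result 6.
  sig17: re-runs because sig8 0->-6; sig15 0->6; new result -6.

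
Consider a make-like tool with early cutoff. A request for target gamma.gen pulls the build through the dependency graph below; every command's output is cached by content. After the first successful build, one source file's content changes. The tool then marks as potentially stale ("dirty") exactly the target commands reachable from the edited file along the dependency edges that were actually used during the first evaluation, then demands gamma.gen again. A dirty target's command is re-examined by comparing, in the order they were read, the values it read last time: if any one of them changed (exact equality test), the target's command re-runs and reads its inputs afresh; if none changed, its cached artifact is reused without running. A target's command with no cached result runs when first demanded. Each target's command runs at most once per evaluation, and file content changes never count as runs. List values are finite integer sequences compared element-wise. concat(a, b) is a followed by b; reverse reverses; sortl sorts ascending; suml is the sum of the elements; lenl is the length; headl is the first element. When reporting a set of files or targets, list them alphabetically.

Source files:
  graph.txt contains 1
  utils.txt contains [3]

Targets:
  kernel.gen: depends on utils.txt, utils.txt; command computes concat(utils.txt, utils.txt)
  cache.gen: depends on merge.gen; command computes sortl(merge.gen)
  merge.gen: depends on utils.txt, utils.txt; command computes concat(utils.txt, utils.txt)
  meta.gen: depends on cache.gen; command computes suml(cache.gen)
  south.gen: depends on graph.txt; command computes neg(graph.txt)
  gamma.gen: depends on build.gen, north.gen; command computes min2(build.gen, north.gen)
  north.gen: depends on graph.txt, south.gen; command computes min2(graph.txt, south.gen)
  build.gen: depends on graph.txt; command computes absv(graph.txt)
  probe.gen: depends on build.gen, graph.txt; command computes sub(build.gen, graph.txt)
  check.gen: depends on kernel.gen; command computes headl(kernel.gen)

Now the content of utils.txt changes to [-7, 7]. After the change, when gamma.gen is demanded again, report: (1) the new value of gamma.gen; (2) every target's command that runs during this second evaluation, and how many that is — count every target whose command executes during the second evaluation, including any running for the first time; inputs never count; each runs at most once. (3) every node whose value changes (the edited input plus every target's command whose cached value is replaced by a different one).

Demanding gamma.gen again yields -1.
0 target commands run: none.
The nodes whose values change: utils.txt.
Note the shortcut — utils.txt feeds only undemanded nodes, so no recomputation happens.

First demand of the output computes:
  build.gen = absv(1) = 1
  south.gen = neg(1) = -1
  north.gen = min2(1, -1) = -1
  gamma.gen = min2(1, -1) = -1

After the edit, cleaning proceeds:
  utils.txt only reaches undemanded nodes; the second demand re-runs nothing.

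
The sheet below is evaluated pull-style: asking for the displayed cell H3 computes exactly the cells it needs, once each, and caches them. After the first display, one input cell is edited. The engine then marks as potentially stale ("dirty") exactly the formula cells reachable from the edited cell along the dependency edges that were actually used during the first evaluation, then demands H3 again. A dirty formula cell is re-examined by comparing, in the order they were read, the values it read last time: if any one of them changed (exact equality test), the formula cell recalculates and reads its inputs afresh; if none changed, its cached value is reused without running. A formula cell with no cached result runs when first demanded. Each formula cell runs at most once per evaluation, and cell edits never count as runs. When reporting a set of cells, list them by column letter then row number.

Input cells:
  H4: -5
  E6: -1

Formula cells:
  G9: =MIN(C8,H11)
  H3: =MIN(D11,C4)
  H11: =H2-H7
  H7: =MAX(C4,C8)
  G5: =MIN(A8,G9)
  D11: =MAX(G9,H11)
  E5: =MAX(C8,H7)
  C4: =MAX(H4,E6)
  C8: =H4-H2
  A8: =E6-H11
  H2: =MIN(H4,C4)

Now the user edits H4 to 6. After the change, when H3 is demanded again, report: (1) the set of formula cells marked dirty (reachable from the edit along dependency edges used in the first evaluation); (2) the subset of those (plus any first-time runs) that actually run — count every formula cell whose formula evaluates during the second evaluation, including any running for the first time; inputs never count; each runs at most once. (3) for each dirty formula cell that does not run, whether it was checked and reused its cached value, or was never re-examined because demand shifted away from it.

The edit dirties: C4, C8, D11, G9, H2, H3, H7, H11.
8 formula cells run: C4, C8, D11, G9, H2, H3, H7, H11.
No dirty formula cell escaped a run.

First demand of the output computes:
  C4 = MAX(-5, -1) = -1
  H2 = MIN(-5, -1) = -5
  C8 = -5 - -5 = 0
  H7 = MAX(-1, 0) = 0
  H11 = -5 - 0 = -5
  G9 = MIN(0, -5) = -5
  D11 = MAX(-5, -5) = -5
  H3 = MIN(-5, -1) = -5

After the edit, cleaning proceeds:
  C4: a read changed (H4 -5->6) — executes, giving 6.
  H2: a read changed (H4 -5->6; C4 -1->6) — executes, giving 6.
  C8: a read changed (H4 -5->6; H2 -5->6) — executes, giving 0 — identical to its old value.
  H7: a read changed (C4 -1->6) — executes, giving 6.
  H11: a read changed (H2 -5->6; H7 0->6) — executes, giving 0.
  G9: a read changed (H11 -5->0) — executes, giving 0.
  D11: a read changed (G9 -5->0; H11 -5->0) — executes, giving 0.
  H3: a read changed (D11 -5->0; C4 -1->6) — executes, giving 0.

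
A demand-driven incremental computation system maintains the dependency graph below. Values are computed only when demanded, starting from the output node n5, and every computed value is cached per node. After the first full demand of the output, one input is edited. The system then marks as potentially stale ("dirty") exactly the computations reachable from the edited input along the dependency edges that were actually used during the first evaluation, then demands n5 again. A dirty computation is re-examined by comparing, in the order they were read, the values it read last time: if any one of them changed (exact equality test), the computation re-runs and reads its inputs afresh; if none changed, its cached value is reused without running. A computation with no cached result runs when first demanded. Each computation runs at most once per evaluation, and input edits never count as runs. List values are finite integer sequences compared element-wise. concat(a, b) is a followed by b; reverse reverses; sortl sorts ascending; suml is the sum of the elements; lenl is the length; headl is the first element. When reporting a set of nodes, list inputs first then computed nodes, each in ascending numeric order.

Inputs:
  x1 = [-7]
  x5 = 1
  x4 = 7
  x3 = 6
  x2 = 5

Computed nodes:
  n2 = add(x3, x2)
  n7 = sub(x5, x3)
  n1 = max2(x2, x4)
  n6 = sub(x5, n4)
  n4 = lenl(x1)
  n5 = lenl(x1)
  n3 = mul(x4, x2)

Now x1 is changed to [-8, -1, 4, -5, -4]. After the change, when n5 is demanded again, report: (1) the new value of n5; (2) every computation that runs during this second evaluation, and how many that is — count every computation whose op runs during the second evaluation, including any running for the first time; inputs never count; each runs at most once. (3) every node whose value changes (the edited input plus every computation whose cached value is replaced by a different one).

First evaluation (everything demanded from the output):
  n5 = lenl([-7]) = 1

Propagation after the edit:
  n5: runs — x1 [-7]->[-8, -1, 4, -5, -4]; result 5.

New value of n5: 5.
Computations that run: n5 — 1 in total.
Values that change: x1, n5.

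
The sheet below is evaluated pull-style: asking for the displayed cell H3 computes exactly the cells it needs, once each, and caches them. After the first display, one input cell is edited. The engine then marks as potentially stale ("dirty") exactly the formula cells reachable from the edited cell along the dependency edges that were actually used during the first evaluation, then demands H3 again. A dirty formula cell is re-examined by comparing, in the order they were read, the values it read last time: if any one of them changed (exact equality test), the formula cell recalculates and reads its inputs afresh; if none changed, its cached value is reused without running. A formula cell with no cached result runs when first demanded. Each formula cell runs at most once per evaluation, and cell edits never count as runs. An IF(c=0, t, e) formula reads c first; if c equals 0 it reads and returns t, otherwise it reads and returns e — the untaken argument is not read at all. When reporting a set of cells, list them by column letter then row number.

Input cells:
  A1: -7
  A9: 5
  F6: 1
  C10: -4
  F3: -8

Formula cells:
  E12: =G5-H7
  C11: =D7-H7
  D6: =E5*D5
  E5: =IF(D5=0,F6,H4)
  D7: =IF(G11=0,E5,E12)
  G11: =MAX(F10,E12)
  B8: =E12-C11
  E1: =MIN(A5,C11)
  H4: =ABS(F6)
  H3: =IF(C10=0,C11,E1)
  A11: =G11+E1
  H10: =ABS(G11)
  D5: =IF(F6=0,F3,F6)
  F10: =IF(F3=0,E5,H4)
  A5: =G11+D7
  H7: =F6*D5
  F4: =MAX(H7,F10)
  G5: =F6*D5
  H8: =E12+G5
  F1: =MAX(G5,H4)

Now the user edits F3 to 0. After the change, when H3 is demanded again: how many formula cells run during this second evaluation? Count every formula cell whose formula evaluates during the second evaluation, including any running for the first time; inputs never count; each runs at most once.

First demand of the output computes:
  D5 = IF(F6=0: F6=1 -> else branch F6) = 1
  G5 = 1 * 1 = 1
  H4 = ABS(1) = 1
  F10 = IF(F3=0: F3=-8 -> else branch H4) = 1
  H7 = 1 * 1 = 1
  E12 = 1 - 1 = 0
  G11 = MAX(1, 0) = 1
  D7 = IF(G11=0: G11=1 -> else branch E12) = 0
  A5 = 1 + 0 = 1
  C11 = 0 - 1 = -1
  E1 = MIN(1, -1) = -1
  H3 = IF(C10=0: C10=-4 -> else branch E1) = -1

After the edit, cleaning proceeds:
  E5: had never run; runs now, result 1.
  F10: a read changed (F3 -8->0) — executes, giving 1 — identical to its old value.
  G11: dirty, but its reads are unchanged (F10 unchanged, E12 unchanged); cached 1 stands.
  D7: dirty, but its reads are unchanged (G11 unchanged, E12 unchanged); cached 0 stands.
  A5: dirty, but its reads are unchanged (G11 unchanged, D7 unchanged); cached 1 stands.
  C11: dirty, but its reads are unchanged (D7 unchanged, H7 unchanged); cached -1 stands.
  E1: dirty, but its reads are unchanged (A5 unchanged, C11 unchanged); cached -1 stands.
  H3: dirty, but its reads are unchanged (C10 unchanged, E1 unchanged); cached -1 stands.

Note the branch switch — E5 had no cache and runs now for the first time.

2 formula cells run: E5, F10.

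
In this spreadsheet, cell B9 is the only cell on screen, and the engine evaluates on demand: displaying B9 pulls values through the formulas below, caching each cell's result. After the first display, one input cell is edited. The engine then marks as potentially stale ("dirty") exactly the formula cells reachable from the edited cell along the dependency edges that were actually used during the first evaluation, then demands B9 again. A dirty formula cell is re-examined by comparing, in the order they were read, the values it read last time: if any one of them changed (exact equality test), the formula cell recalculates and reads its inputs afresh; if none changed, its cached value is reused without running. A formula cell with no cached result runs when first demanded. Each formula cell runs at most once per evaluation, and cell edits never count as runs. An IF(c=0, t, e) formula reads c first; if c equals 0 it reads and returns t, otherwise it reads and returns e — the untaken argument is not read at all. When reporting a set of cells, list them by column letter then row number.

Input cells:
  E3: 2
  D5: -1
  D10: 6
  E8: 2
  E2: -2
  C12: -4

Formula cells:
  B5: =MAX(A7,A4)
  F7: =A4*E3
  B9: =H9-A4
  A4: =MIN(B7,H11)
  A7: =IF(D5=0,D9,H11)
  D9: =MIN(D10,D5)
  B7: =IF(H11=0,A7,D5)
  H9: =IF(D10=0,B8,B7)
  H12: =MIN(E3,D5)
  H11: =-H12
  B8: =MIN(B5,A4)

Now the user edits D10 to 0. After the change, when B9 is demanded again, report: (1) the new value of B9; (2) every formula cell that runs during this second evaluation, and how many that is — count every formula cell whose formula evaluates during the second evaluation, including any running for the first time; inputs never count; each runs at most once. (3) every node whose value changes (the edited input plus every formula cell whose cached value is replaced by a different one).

Initial pass — values computed on the first demand:
  H12 = MIN(2, -1) = -1
  H11 = -(-1) = 1
  B7 = IF(H11=0: H11=1 -> else branch D5) = -1
  A4 = MIN(-1, 1) = -1
  H9 = IF(D10=0: D10=6 -> else branch B7) = -1
  B9 = -1 - -1 = 0

Second demand — change propagation:
  A7: newly demanded (no cache) — executes and yields 1.
  B5: newly demanded (no cache) — executes and yields 1.
  B8: newly demanded (no cache) — executes and yields -1.
  H9: re-runs because D10 6->0; new result -1 (unchanged).
  B9: re-examined; everything it read last time is the same (H9 unchanged, A4 unchanged) — cache 0 kept, no run.

The important point: the flipped condition pulls in fresh nodes; A7, B5, B8 run for the first time.

B9 now evaluates to 0.
Run set: A7, B5, B8, H9 (4 run).
Changed values: D10.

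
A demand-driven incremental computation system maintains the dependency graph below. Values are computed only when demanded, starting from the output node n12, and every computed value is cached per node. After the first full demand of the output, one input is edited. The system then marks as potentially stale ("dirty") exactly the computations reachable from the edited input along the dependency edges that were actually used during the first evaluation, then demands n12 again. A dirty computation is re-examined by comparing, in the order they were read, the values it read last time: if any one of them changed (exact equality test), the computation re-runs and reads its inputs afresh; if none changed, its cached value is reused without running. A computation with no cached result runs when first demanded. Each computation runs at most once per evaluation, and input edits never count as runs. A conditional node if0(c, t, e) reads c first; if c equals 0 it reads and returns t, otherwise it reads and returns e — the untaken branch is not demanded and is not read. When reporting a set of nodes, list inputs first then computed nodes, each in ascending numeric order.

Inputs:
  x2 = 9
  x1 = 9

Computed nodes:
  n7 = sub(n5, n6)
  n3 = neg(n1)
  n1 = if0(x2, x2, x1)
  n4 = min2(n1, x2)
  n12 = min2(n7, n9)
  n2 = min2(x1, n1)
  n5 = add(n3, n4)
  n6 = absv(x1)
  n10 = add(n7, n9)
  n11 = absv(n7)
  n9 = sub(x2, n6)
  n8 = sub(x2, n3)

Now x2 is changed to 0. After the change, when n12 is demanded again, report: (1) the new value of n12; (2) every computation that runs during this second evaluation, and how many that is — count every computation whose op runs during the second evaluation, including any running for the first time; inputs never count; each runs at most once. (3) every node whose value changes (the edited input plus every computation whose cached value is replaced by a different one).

New value of n12: -9.
Computations that run: n1, n3, n4, n5, n9, n12 — 6 in total.
Values that change: x2, n1, n3, n4, n9.
Key observation: the cutoff stops propagation at n7 — its inputs' values are unchanged, so it reuses its cache.

First evaluation (everything demanded from the output):
  n1 = if0(x2=9 -> else branch x1) = 9
  n3 = neg(9) = -9
  n4 = min2(9, 9) = 9
  n5 = add(-9, 9) = 0
  n6 = absv(9) = 9
  n7 = sub(0, 9) = -9
  n9 = sub(9, 9) = 0
  n12 = min2(-9, 0) = -9

Propagation after the edit:
  n1: runs — x2 9->0; result 0.
  n3: runs — n1 9->0; result 0.
  n4: runs — n1 9->0; x2 9->0; result 0.
  n5: runs — n3 -9->0; n4 9->0; result 0 (same value as before).
  n7: checked — values it read are unchanged (n5 unchanged, n6 unchanged); reused cached -9 without running.
  n9: runs — x2 9->0; result -9.
  n12: runs — n9 0->-9; result -9 (same value as before).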